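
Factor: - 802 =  - 2^1 * 401^1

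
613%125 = 113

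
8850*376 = 3327600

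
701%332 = 37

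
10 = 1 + 9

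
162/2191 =162/2191 = 0.07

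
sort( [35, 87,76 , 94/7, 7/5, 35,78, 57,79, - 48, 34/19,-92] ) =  [-92, -48, 7/5 , 34/19, 94/7, 35, 35, 57, 76,78, 79, 87 ] 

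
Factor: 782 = 2^1*17^1*23^1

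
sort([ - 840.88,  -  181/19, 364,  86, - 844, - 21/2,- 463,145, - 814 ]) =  [ - 844,-840.88 , - 814, - 463, - 21/2, - 181/19, 86,  145 , 364]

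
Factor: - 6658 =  - 2^1 *3329^1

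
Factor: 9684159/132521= 3^1*41^1*43^1 * 89^( -1)*1489^( - 1 ) * 1831^1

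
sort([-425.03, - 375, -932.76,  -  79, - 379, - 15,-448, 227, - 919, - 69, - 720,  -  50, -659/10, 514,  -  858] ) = [-932.76,-919, -858,  -  720, - 448, - 425.03, - 379,-375, - 79, - 69, - 659/10,  -  50, - 15,  227,  514]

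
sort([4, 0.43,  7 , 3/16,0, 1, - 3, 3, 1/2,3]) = [-3 , 0,  3/16, 0.43,1/2 , 1,3,3 , 4, 7]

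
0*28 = 0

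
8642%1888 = 1090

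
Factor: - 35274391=-41^1*860351^1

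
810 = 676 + 134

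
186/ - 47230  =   - 1+23522/23615 = - 0.00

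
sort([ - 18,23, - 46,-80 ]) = [ - 80, - 46,-18,23]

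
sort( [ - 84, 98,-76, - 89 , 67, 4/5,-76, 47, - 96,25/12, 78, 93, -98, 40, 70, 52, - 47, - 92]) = [ - 98, - 96, - 92, - 89, - 84, - 76, - 76, - 47,4/5, 25/12, 40, 47, 52, 67, 70, 78, 93, 98]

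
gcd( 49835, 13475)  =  5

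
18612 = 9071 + 9541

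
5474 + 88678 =94152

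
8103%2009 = 67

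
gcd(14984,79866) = 2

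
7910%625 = 410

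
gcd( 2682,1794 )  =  6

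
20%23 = 20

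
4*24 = 96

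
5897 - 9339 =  - 3442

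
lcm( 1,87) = 87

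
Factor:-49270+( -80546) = - 129816 = - 2^3*3^3 * 601^1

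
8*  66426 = 531408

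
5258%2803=2455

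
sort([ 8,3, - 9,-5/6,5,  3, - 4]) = [ - 9, - 4, - 5/6,  3, 3, 5, 8 ] 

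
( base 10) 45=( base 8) 55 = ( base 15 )30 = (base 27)1i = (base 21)23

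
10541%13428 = 10541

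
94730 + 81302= 176032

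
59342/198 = 29671/99 = 299.71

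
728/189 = 3 + 23/27 = 3.85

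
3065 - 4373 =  - 1308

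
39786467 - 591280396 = -551493929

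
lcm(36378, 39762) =1709766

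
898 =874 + 24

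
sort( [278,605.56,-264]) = [ - 264, 278, 605.56]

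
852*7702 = 6562104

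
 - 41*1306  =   - 53546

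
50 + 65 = 115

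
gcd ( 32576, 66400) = 32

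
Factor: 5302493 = 7^1 * 47^1*71^1*227^1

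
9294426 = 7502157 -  - 1792269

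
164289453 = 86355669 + 77933784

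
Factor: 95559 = 3^1*53^1*601^1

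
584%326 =258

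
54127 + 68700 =122827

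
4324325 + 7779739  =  12104064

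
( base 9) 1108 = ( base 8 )1462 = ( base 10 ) 818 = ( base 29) s6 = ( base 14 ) 426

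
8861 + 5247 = 14108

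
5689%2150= 1389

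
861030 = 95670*9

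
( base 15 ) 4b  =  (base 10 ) 71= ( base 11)65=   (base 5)241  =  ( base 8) 107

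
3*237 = 711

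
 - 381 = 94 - 475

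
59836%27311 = 5214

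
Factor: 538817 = 538817^1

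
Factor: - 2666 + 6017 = 3351 = 3^1*1117^1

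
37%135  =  37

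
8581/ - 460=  - 8581/460= - 18.65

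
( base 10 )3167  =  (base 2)110001011111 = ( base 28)413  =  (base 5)100132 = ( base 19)8ED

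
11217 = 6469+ 4748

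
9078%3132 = 2814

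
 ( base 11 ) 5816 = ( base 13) 3629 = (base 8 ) 16730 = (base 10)7640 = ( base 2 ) 1110111011000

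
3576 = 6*596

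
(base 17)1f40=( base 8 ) 22144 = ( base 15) 2B61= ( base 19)16f6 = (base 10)9316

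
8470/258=4235/129 = 32.83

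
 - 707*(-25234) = 17840438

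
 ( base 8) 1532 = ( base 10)858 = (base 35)oi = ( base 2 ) 1101011010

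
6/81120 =1/13520 = 0.00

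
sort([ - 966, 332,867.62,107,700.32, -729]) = [- 966 , - 729,  107,332,700.32,867.62] 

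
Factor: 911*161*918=134643978= 2^1  *3^3*7^1*17^1*23^1 *911^1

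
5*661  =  3305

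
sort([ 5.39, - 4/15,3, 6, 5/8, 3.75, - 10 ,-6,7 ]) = [-10 , - 6,-4/15, 5/8 , 3,  3.75, 5.39,6,  7]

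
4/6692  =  1/1673 = 0.00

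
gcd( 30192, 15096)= 15096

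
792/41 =19  +  13/41= 19.32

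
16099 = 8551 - - 7548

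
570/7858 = 285/3929 = 0.07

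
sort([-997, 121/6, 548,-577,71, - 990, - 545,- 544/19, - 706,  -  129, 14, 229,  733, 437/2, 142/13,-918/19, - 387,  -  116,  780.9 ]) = [ - 997, - 990 , - 706,  -  577, - 545, - 387,- 129  , - 116 , - 918/19, -544/19 , 142/13, 14, 121/6,  71 , 437/2, 229, 548, 733 , 780.9]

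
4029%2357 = 1672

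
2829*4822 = 13641438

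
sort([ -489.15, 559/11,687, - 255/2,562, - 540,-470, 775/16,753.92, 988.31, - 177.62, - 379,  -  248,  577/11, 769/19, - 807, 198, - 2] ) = [-807, -540, -489.15, - 470 ,-379, -248,- 177.62,-255/2,  -  2, 769/19,775/16,  559/11 , 577/11,198, 562,687,753.92,988.31]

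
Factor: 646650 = 2^1 * 3^3*5^2*479^1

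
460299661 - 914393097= - 454093436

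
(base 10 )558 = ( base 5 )4213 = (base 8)1056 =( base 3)202200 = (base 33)GU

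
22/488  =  11/244 =0.05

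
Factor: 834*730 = 608820 = 2^2*3^1*5^1*73^1*139^1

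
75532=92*821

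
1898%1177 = 721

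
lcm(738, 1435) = 25830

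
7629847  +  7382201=15012048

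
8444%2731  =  251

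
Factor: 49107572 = 2^2*12276893^1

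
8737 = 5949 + 2788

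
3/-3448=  -3/3448 = -  0.00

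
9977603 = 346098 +9631505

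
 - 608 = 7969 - 8577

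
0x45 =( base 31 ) 27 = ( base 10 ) 69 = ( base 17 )41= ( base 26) 2H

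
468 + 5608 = 6076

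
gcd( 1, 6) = 1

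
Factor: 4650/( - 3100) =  -2^(-1 )*3^1 = -3/2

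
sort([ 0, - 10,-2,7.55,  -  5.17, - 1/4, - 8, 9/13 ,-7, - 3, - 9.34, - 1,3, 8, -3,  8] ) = [ - 10,  -  9.34 ,-8 , - 7, - 5.17, - 3, - 3, - 2,-1,  -  1/4, 0, 9/13, 3, 7.55, 8,8]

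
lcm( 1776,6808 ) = 40848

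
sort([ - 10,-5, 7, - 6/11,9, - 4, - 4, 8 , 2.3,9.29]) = [ - 10, - 5, - 4, - 4, - 6/11, 2.3,7, 8 , 9 , 9.29]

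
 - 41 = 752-793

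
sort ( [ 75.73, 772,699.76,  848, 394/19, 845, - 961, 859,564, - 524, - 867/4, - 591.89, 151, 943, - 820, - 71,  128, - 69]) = [-961, - 820, - 591.89, -524, - 867/4, - 71,-69 , 394/19, 75.73 , 128,151,564,699.76, 772,845, 848, 859,943]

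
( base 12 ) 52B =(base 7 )2126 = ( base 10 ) 755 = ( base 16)2f3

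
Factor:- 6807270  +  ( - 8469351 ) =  - 3^1*2081^1*2447^1 = - 15276621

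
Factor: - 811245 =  - 3^1 * 5^1*54083^1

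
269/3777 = 269/3777 = 0.07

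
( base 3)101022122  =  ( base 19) 11FI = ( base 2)1110101100011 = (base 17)1909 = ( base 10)7523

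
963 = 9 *107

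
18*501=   9018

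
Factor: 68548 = 2^2*17137^1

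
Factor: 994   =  2^1*7^1*71^1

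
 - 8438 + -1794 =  - 10232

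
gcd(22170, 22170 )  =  22170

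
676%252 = 172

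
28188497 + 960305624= 988494121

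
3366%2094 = 1272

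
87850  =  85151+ 2699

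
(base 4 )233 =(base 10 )47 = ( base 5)142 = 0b101111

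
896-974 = -78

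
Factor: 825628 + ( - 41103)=784525 = 5^2*7^1*4483^1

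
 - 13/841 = - 13/841=- 0.02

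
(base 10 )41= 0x29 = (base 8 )51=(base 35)16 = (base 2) 101001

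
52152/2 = 26076 = 26076.00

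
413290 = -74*( - 5585)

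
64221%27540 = 9141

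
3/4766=3/4766 =0.00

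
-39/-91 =3/7 =0.43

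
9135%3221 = 2693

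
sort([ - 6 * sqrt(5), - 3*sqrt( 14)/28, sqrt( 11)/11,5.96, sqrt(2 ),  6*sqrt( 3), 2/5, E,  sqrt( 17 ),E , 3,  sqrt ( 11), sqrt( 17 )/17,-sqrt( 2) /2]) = [ - 6* sqrt( 5), - sqrt( 2 ) /2, - 3 * sqrt( 14 ) /28,sqrt ( 17) /17, sqrt(11 ) /11,  2/5,  sqrt( 2 ), E,E,3, sqrt( 11), sqrt ( 17 ), 5.96 , 6 * sqrt( 3 )]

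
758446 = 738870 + 19576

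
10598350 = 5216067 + 5382283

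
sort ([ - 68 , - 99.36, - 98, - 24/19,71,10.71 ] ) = [ - 99.36, - 98, - 68, - 24/19,10.71,  71 ]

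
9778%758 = 682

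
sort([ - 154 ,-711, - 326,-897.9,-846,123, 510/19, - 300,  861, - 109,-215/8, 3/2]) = [ - 897.9,-846, - 711,-326, - 300,- 154,-109, - 215/8,3/2, 510/19,123 , 861 ] 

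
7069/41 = 172 + 17/41 = 172.41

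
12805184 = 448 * 28583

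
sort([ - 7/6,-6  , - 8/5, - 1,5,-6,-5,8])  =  [-6,-6, - 5, - 8/5, - 7/6 , - 1, 5, 8] 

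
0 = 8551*0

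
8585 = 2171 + 6414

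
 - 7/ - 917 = 1/131 =0.01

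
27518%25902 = 1616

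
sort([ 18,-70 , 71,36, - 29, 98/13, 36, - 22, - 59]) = [-70, -59, -29 , - 22,98/13,18, 36, 36, 71]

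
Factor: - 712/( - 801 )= 2^3*3^( -2 ) = 8/9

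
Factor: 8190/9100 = 2^( - 1 )*3^2*5^ ( - 1 ) = 9/10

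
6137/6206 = 6137/6206 = 0.99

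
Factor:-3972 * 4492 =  - 2^4 * 3^1*331^1*1123^1 = - 17842224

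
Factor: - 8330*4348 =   -  2^3*5^1 * 7^2*17^1*1087^1 = - 36218840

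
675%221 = 12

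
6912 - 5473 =1439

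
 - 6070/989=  - 7 + 853/989=- 6.14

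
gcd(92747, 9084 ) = 1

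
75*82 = 6150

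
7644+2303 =9947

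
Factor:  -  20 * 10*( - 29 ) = 2^3 * 5^2*29^1  =  5800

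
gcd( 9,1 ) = 1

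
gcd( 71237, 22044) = 1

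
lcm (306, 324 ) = 5508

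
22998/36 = 638+5/6 = 638.83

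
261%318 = 261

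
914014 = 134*6821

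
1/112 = 1/112= 0.01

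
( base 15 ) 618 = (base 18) 445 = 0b10101011101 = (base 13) 818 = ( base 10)1373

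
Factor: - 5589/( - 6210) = 9/10 = 2^(-1)*3^2*5^( - 1) 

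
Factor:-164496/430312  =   - 2^1*3^1*19^ (-2 )*23^1 = -138/361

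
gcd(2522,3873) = 1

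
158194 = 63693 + 94501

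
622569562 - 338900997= 283668565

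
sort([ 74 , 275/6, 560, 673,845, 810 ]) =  [ 275/6, 74,560,673,810,845]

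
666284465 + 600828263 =1267112728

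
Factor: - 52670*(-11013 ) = 580054710 = 2^1*3^1*5^1*23^1*229^1 *3671^1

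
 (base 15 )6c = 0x66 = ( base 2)1100110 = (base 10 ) 102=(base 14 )74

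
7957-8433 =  - 476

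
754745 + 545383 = 1300128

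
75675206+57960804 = 133636010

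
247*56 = 13832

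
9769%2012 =1721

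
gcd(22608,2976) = 48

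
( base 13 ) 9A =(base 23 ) 5C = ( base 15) 87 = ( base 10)127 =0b1111111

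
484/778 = 242/389= 0.62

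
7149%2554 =2041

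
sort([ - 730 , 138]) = [ - 730, 138] 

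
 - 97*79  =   - 7663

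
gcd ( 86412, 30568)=4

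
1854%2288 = 1854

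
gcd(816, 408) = 408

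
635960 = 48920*13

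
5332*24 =127968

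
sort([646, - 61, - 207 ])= [  -  207, - 61 , 646] 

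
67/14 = 4 + 11/14 = 4.79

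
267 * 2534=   676578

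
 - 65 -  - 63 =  - 2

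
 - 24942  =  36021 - 60963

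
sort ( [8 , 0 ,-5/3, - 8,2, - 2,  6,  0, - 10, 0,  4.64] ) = [ - 10, - 8,  -  2,-5/3, 0, 0 , 0,  2, 4.64,6,8]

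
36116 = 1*36116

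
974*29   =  28246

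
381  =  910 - 529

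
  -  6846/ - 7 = 978 + 0/1 = 978.00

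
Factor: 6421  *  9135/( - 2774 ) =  - 58655835/2774 = - 2^( - 1)*3^2*5^1*7^1*19^( - 1 )*29^1*73^(  -  1)*6421^1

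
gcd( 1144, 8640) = 8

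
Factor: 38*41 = 1558 = 2^1*19^1 * 41^1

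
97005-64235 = 32770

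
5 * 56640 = 283200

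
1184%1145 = 39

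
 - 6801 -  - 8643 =1842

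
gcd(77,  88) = 11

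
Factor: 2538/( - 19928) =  - 2^( - 2 )*3^3* 53^(-1)= - 27/212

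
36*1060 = 38160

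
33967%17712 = 16255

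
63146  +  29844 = 92990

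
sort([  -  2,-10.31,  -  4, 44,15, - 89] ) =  [ - 89, - 10.31, - 4,-2, 15, 44] 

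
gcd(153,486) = 9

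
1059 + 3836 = 4895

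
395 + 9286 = 9681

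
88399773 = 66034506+22365267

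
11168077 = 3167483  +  8000594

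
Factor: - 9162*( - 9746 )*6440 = 2^5*3^2*5^1*7^1 * 11^1*23^1 * 443^1 * 509^1=575045966880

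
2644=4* 661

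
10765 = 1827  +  8938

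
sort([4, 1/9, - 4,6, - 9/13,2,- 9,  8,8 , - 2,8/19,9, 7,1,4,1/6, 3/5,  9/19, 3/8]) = [ - 9, - 4, - 2,-9/13,1/9,1/6,3/8,8/19, 9/19,3/5,1,2, 4  ,  4,  6,7,8,8,9]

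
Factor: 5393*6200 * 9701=324368456600 = 2^3*5^2 * 31^1*89^1 *109^1*5393^1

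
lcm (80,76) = 1520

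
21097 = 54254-33157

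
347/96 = 347/96 =3.61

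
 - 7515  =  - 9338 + 1823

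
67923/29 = 67923/29 = 2342.17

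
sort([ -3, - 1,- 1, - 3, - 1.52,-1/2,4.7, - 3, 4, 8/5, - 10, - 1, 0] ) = [  -  10, - 3, - 3,-3, - 1.52, - 1,-1, - 1, - 1/2,0, 8/5, 4, 4.7] 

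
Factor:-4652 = -2^2* 1163^1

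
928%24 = 16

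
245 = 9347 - 9102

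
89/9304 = 89/9304= 0.01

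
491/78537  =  491/78537 = 0.01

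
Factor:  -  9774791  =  -13^2*57839^1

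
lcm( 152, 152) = 152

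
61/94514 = 61/94514 = 0.00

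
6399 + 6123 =12522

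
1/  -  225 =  - 1 + 224/225 = - 0.00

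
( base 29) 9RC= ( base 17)1BG0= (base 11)6314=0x20AC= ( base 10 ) 8364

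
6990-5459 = 1531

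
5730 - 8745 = -3015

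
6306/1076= 3153/538 = 5.86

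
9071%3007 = 50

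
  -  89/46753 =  - 1 + 46664/46753= - 0.00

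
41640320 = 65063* 640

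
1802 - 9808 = - 8006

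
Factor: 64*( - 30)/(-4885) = 384/977 = 2^7* 3^1*977^( - 1)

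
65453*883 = 57794999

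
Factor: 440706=2^1*3^1*7^2  *1499^1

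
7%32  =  7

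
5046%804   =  222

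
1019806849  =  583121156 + 436685693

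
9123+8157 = 17280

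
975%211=131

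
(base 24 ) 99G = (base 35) 4EQ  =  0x1528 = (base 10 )5416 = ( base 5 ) 133131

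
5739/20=286 + 19/20 =286.95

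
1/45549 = 1/45549 = 0.00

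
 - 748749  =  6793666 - 7542415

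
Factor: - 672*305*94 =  - 19266240= -  2^6 * 3^1 *5^1*7^1 *47^1*61^1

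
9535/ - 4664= - 3+ 4457/4664 = - 2.04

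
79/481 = 79/481 = 0.16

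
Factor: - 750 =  - 2^1 * 3^1*5^3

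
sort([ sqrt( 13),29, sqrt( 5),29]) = [ sqrt( 5), sqrt (13), 29,29] 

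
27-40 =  - 13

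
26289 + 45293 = 71582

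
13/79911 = 1/6147 = 0.00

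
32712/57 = 573 + 17/19 = 573.89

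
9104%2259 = 68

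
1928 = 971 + 957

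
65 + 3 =68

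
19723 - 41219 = -21496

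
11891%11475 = 416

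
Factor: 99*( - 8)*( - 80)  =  63360 = 2^7*3^2*5^1*11^1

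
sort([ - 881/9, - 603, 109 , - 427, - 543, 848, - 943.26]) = [ - 943.26, - 603,-543, - 427, - 881/9, 109, 848]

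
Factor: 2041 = 13^1*157^1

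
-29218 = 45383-74601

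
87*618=53766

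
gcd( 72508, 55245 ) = 1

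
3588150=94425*38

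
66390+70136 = 136526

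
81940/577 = 142 + 6/577 = 142.01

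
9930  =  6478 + 3452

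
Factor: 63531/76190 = 2^(  -  1) * 3^3*5^(  -  1 )*13^1 * 19^( - 1 )*181^1 * 401^ (-1)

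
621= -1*( - 621 )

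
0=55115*0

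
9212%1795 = 237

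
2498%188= 54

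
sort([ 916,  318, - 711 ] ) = [ - 711, 318,916]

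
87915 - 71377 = 16538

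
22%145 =22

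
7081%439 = 57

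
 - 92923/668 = - 140 + 597/668 = - 139.11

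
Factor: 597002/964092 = 2^( - 1)*3^( - 1)*7^1*42643^1 *80341^(-1) = 298501/482046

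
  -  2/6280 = -1 + 3139/3140  =  - 0.00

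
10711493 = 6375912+4335581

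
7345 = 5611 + 1734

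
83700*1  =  83700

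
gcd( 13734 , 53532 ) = 18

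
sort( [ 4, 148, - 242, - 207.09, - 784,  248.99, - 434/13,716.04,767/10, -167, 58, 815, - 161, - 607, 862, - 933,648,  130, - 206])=[-933, - 784, - 607,  -  242, -207.09, - 206,-167, - 161,- 434/13,4,58 , 767/10 , 130,148, 248.99, 648,716.04,815,862] 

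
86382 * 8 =691056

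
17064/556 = 4266/139 = 30.69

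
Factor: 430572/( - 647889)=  - 2^2 * 11^( - 1)*29^( - 1)*53^1= - 212/319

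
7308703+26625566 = 33934269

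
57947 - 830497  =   - 772550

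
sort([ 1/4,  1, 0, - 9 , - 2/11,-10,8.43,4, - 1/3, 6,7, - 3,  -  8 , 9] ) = [ - 10, -9, - 8, -3,-1/3, - 2/11, 0, 1/4,1 , 4, 6,7, 8.43,9 ] 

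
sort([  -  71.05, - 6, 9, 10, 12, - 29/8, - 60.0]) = [-71.05,- 60.0, -6,  -  29/8,9, 10, 12]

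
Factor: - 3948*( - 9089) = 35883372 = 2^2*3^1 *7^1*47^1*61^1*149^1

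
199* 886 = 176314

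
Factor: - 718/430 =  - 5^( - 1 )*43^ ( - 1)*359^1 = - 359/215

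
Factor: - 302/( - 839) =2^1*151^1 * 839^( - 1)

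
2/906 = 1/453= 0.00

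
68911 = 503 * 137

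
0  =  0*919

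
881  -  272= 609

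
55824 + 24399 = 80223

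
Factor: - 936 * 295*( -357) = 2^3*  3^3*5^1 * 7^1*13^1* 17^1 *59^1 =98574840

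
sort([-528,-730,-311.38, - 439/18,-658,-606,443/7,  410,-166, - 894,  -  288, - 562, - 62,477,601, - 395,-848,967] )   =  [ - 894, - 848,  -  730, - 658, - 606,-562,- 528 ,-395, - 311.38, - 288,- 166, - 62,-439/18,443/7,410, 477,601,967 ] 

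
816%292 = 232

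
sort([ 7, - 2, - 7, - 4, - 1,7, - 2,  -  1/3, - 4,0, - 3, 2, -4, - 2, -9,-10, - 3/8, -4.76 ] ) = [ - 10, - 9, - 7, - 4.76,  -  4, - 4, - 4, - 3, - 2,-2,-2,-1, - 3/8, - 1/3 , 0,2, 7, 7 ] 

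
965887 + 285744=1251631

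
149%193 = 149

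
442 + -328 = 114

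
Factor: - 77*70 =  - 5390 = -2^1 * 5^1*7^2 * 11^1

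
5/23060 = 1/4612=0.00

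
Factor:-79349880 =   -  2^3*3^1*5^1*17^1*97^1* 401^1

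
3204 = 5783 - 2579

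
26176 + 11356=37532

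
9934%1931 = 279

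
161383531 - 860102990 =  - 698719459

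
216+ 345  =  561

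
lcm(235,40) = 1880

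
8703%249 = 237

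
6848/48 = 142 + 2/3 = 142.67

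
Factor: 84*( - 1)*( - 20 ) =1680 = 2^4*3^1*5^1*7^1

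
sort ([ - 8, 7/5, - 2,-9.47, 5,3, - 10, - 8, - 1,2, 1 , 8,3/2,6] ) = [ - 10, - 9.47, - 8, - 8, - 2, - 1, 1,7/5,3/2, 2 , 3,5, 6, 8]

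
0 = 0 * 14119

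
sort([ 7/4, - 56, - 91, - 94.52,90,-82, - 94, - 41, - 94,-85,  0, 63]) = [ -94.52,  -  94,-94,  -  91, -85, - 82, - 56, - 41 , 0,7/4,63,90 ] 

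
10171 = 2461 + 7710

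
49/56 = 7/8 = 0.88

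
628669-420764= 207905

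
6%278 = 6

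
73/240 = 73/240 = 0.30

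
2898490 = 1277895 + 1620595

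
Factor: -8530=- 2^1*5^1*853^1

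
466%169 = 128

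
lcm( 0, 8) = 0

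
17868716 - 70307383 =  - 52438667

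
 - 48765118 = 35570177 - 84335295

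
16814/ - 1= - 16814/1 = - 16814.00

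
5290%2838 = 2452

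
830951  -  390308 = 440643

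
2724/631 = 4 + 200/631 = 4.32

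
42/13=42/13=3.23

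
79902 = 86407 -6505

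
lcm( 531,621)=36639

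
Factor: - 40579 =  - 7^1*11^1*17^1 * 31^1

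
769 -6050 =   -  5281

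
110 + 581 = 691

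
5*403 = 2015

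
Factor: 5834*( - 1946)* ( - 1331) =2^2*7^1*11^3*139^1*2917^1 = 15110795084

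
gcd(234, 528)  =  6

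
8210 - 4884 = 3326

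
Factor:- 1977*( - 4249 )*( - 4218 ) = -35432351514 = -2^1*3^2*7^1*19^1 * 37^1*607^1* 659^1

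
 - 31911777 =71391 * ( - 447)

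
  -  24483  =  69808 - 94291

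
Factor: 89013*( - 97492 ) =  - 8678055396= - 2^2 * 3^1*24373^1*29671^1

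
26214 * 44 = 1153416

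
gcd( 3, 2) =1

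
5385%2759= 2626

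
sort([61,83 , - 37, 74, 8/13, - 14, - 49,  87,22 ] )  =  [ - 49 , - 37, - 14,8/13,  22,61, 74,83, 87 ] 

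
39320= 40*983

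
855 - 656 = 199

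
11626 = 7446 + 4180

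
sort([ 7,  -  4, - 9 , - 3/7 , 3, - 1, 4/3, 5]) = [ - 9, - 4 ,-1,  -  3/7, 4/3,3,  5 , 7]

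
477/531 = 53/59=0.90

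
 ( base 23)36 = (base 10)75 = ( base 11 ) 69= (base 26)2N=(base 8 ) 113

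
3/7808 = 3/7808 = 0.00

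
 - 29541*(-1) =29541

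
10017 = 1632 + 8385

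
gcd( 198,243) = 9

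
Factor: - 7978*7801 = -2^1*29^1  *  269^1 * 3989^1 = -62236378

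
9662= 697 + 8965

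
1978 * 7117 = 14077426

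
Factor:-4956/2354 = -2^1* 3^1*7^1*11^( - 1) * 59^1*107^ ( - 1 ) = - 2478/1177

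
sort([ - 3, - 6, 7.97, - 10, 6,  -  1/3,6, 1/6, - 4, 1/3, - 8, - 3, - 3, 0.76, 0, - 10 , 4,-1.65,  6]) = [ - 10,-10, - 8, - 6, - 4, - 3, - 3,-3, - 1.65, - 1/3, 0, 1/6,1/3,0.76,4 , 6,6,6, 7.97]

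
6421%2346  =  1729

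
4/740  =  1/185 = 0.01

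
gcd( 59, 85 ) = 1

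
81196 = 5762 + 75434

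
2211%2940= 2211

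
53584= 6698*8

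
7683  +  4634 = 12317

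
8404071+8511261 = 16915332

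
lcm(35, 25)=175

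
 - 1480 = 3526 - 5006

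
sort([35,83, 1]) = [ 1 , 35, 83]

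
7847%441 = 350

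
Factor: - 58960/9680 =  - 67/11 = - 11^( - 1) *67^1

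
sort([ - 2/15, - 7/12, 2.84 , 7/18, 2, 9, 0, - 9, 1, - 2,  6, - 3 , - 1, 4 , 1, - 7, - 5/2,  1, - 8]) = [ - 9, - 8 ,-7,- 3, - 5/2, - 2, - 1 , - 7/12, - 2/15,0, 7/18, 1,1,1, 2, 2.84, 4, 6, 9 ]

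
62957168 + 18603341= 81560509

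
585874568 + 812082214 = 1397956782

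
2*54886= 109772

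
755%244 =23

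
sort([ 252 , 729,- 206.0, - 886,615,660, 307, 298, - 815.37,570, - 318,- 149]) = [ - 886, - 815.37, - 318,-206.0,-149,252, 298, 307, 570, 615, 660, 729 ]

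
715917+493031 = 1208948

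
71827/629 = 114 + 121/629=114.19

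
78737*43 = 3385691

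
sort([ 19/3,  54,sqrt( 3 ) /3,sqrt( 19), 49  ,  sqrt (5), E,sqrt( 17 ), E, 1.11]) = [ sqrt( 3 ) /3,1.11,sqrt( 5),E  ,  E,  sqrt ( 17), sqrt( 19),19/3,  49, 54 ] 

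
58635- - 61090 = 119725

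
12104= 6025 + 6079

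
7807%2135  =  1402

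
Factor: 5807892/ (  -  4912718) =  - 2^1*3^1*483991^1 * 2456359^(-1 ) = -2903946/2456359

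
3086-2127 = 959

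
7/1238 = 7/1238  =  0.01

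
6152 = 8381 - 2229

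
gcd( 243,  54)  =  27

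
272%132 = 8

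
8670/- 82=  - 4335/41 = - 105.73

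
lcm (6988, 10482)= 20964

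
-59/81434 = -59/81434 = - 0.00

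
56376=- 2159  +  58535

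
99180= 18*5510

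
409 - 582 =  - 173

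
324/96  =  27/8 = 3.38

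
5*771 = 3855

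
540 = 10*54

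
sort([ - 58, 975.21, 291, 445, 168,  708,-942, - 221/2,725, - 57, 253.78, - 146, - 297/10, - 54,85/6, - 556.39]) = [ - 942, - 556.39,-146, - 221/2, - 58, - 57, - 54, - 297/10, 85/6,168, 253.78, 291,445,708,725,975.21]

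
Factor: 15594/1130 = 69/5 = 3^1*5^(- 1)*23^1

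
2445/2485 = 489/497 = 0.98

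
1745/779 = 2 + 187/779 =2.24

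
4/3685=4/3685 = 0.00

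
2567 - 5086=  - 2519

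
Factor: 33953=19^1*1787^1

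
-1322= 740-2062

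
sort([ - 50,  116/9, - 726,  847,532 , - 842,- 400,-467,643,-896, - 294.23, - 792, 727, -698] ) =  [-896,-842, - 792,-726, - 698, - 467, - 400,-294.23, - 50,116/9, 532, 643,727,847]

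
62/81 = 62/81 = 0.77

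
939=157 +782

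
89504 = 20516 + 68988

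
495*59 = 29205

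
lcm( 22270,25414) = 2160190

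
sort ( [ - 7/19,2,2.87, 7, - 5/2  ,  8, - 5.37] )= [ - 5.37, - 5/2, - 7/19, 2,2.87,  7, 8 ] 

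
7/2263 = 7/2263 = 0.00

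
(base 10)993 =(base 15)463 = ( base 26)1c5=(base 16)3E1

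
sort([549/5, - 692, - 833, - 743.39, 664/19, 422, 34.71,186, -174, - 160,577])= [ - 833 , - 743.39, - 692, - 174,-160,34.71, 664/19, 549/5, 186, 422, 577]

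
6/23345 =6/23345 = 0.00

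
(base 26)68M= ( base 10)4286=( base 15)140b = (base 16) 10be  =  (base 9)5782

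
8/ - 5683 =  - 1 +5675/5683 =-  0.00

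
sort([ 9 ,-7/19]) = [ - 7/19, 9 ] 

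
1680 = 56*30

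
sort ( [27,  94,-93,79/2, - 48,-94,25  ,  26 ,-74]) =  [-94 , - 93,-74, - 48, 25, 26,27,  79/2,94]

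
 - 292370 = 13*(-22490 ) 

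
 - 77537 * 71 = - 5505127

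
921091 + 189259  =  1110350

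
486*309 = 150174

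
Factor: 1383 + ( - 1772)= - 389 = - 389^1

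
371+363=734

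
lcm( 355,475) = 33725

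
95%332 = 95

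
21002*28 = 588056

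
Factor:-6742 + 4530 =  - 2^2*7^1*79^1=-2212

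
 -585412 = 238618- 824030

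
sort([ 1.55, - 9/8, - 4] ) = [ - 4, - 9/8,1.55]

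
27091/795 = 34 + 61/795 = 34.08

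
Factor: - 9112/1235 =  - 2^3* 5^( - 1)*13^ (  -  1)*17^1*19^( - 1 )*67^1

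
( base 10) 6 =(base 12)6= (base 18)6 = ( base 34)6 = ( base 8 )6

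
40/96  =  5/12 =0.42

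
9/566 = 9/566 = 0.02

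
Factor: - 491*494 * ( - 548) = 2^3*13^1 * 19^1 * 137^1*491^1  =  132919592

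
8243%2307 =1322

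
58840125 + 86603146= 145443271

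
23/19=23/19 = 1.21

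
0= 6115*0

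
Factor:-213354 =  - 2^1*3^5*439^1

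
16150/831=19 + 361/831   =  19.43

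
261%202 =59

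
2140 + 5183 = 7323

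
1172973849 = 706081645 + 466892204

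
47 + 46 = 93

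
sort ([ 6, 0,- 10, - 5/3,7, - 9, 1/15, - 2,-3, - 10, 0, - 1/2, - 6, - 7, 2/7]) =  [ - 10, - 10 , - 9, - 7, - 6, - 3, - 2,-5/3,-1/2,  0 , 0,1/15, 2/7,6, 7]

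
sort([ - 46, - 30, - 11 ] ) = [ - 46, - 30,- 11]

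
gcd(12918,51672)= 12918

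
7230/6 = 1205  =  1205.00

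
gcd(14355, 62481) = 3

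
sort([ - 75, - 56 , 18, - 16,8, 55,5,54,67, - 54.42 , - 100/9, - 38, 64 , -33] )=[-75,  -  56, - 54.42, - 38, - 33,-16,  -  100/9,5, 8, 18 , 54,55,  64,67 ] 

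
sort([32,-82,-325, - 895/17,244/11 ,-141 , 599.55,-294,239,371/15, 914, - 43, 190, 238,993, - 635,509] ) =[ - 635,-325, - 294,  -  141, - 82, - 895/17,-43, 244/11, 371/15,32,190,238,239,509,599.55,914,993] 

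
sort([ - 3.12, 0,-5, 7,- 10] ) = [ - 10, - 5, - 3.12 , 0,  7] 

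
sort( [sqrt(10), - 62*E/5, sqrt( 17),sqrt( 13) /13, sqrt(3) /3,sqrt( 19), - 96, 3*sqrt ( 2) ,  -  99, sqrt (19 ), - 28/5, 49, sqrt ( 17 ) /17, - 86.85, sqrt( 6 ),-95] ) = [ - 99, - 96,  -  95, - 86.85, - 62*E/5 ,-28/5, sqrt (17) /17,  sqrt( 13)/13, sqrt( 3) /3,sqrt( 6),  sqrt(10), sqrt(17) , 3*sqrt( 2 ),sqrt( 19),sqrt( 19 ),49] 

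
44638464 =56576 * 789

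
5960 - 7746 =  - 1786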